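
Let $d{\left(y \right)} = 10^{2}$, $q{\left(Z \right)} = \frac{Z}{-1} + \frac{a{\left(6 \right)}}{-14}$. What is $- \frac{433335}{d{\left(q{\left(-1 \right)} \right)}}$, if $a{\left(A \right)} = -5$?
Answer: $- \frac{86667}{20} \approx -4333.4$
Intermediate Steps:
$q{\left(Z \right)} = \frac{5}{14} - Z$ ($q{\left(Z \right)} = \frac{Z}{-1} - \frac{5}{-14} = Z \left(-1\right) - - \frac{5}{14} = - Z + \frac{5}{14} = \frac{5}{14} - Z$)
$d{\left(y \right)} = 100$
$- \frac{433335}{d{\left(q{\left(-1 \right)} \right)}} = - \frac{433335}{100} = \left(-433335\right) \frac{1}{100} = - \frac{86667}{20}$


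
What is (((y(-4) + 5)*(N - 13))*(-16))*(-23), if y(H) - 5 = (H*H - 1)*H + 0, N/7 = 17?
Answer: -1950400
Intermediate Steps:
N = 119 (N = 7*17 = 119)
y(H) = 5 + H*(-1 + H**2) (y(H) = 5 + ((H*H - 1)*H + 0) = 5 + ((H**2 - 1)*H + 0) = 5 + ((-1 + H**2)*H + 0) = 5 + (H*(-1 + H**2) + 0) = 5 + H*(-1 + H**2))
(((y(-4) + 5)*(N - 13))*(-16))*(-23) = ((((5 + (-4)**3 - 1*(-4)) + 5)*(119 - 13))*(-16))*(-23) = ((((5 - 64 + 4) + 5)*106)*(-16))*(-23) = (((-55 + 5)*106)*(-16))*(-23) = (-50*106*(-16))*(-23) = -5300*(-16)*(-23) = 84800*(-23) = -1950400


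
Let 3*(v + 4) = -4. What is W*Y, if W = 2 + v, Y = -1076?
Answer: 10760/3 ≈ 3586.7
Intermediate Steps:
v = -16/3 (v = -4 + (1/3)*(-4) = -4 - 4/3 = -16/3 ≈ -5.3333)
W = -10/3 (W = 2 - 16/3 = -10/3 ≈ -3.3333)
W*Y = -10/3*(-1076) = 10760/3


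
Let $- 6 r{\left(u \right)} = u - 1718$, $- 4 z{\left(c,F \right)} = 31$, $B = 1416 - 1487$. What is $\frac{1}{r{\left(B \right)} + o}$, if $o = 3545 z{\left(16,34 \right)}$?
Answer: $- \frac{12}{326107} \approx -3.6798 \cdot 10^{-5}$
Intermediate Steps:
$B = -71$ ($B = 1416 - 1487 = -71$)
$z{\left(c,F \right)} = - \frac{31}{4}$ ($z{\left(c,F \right)} = \left(- \frac{1}{4}\right) 31 = - \frac{31}{4}$)
$r{\left(u \right)} = \frac{859}{3} - \frac{u}{6}$ ($r{\left(u \right)} = - \frac{u - 1718}{6} = - \frac{-1718 + u}{6} = \frac{859}{3} - \frac{u}{6}$)
$o = - \frac{109895}{4}$ ($o = 3545 \left(- \frac{31}{4}\right) = - \frac{109895}{4} \approx -27474.0$)
$\frac{1}{r{\left(B \right)} + o} = \frac{1}{\left(\frac{859}{3} - - \frac{71}{6}\right) - \frac{109895}{4}} = \frac{1}{\left(\frac{859}{3} + \frac{71}{6}\right) - \frac{109895}{4}} = \frac{1}{\frac{1789}{6} - \frac{109895}{4}} = \frac{1}{- \frac{326107}{12}} = - \frac{12}{326107}$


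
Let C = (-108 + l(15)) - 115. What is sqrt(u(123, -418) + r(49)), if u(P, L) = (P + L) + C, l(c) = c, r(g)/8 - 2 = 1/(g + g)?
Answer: 3*I*sqrt(2651)/7 ≈ 22.066*I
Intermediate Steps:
r(g) = 16 + 4/g (r(g) = 16 + 8/(g + g) = 16 + 8/((2*g)) = 16 + 8*(1/(2*g)) = 16 + 4/g)
C = -208 (C = (-108 + 15) - 115 = -93 - 115 = -208)
u(P, L) = -208 + L + P (u(P, L) = (P + L) - 208 = (L + P) - 208 = -208 + L + P)
sqrt(u(123, -418) + r(49)) = sqrt((-208 - 418 + 123) + (16 + 4/49)) = sqrt(-503 + (16 + 4*(1/49))) = sqrt(-503 + (16 + 4/49)) = sqrt(-503 + 788/49) = sqrt(-23859/49) = 3*I*sqrt(2651)/7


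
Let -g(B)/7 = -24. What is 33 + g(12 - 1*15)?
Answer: 201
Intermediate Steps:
g(B) = 168 (g(B) = -7*(-24) = 168)
33 + g(12 - 1*15) = 33 + 168 = 201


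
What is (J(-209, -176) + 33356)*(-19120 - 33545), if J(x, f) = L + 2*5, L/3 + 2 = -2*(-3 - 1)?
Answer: -1758168360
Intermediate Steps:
L = 18 (L = -6 + 3*(-2*(-3 - 1)) = -6 + 3*(-2*(-4)) = -6 + 3*8 = -6 + 24 = 18)
J(x, f) = 28 (J(x, f) = 18 + 2*5 = 18 + 10 = 28)
(J(-209, -176) + 33356)*(-19120 - 33545) = (28 + 33356)*(-19120 - 33545) = 33384*(-52665) = -1758168360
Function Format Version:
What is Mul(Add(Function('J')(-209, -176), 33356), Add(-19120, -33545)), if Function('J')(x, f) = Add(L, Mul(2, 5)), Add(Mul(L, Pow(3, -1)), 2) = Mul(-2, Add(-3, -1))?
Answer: -1758168360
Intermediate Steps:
L = 18 (L = Add(-6, Mul(3, Mul(-2, Add(-3, -1)))) = Add(-6, Mul(3, Mul(-2, -4))) = Add(-6, Mul(3, 8)) = Add(-6, 24) = 18)
Function('J')(x, f) = 28 (Function('J')(x, f) = Add(18, Mul(2, 5)) = Add(18, 10) = 28)
Mul(Add(Function('J')(-209, -176), 33356), Add(-19120, -33545)) = Mul(Add(28, 33356), Add(-19120, -33545)) = Mul(33384, -52665) = -1758168360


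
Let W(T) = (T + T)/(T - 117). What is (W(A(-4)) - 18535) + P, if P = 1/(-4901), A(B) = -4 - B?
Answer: -90840036/4901 ≈ -18535.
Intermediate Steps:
P = -1/4901 ≈ -0.00020404
W(T) = 2*T/(-117 + T) (W(T) = (2*T)/(-117 + T) = 2*T/(-117 + T))
(W(A(-4)) - 18535) + P = (2*(-4 - 1*(-4))/(-117 + (-4 - 1*(-4))) - 18535) - 1/4901 = (2*(-4 + 4)/(-117 + (-4 + 4)) - 18535) - 1/4901 = (2*0/(-117 + 0) - 18535) - 1/4901 = (2*0/(-117) - 18535) - 1/4901 = (2*0*(-1/117) - 18535) - 1/4901 = (0 - 18535) - 1/4901 = -18535 - 1/4901 = -90840036/4901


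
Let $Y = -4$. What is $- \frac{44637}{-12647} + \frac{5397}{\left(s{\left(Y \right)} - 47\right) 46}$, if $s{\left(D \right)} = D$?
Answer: $\frac{12154181}{9889954} \approx 1.2289$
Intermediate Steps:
$- \frac{44637}{-12647} + \frac{5397}{\left(s{\left(Y \right)} - 47\right) 46} = - \frac{44637}{-12647} + \frac{5397}{\left(-4 - 47\right) 46} = \left(-44637\right) \left(- \frac{1}{12647}\right) + \frac{5397}{\left(-51\right) 46} = \frac{44637}{12647} + \frac{5397}{-2346} = \frac{44637}{12647} + 5397 \left(- \frac{1}{2346}\right) = \frac{44637}{12647} - \frac{1799}{782} = \frac{12154181}{9889954}$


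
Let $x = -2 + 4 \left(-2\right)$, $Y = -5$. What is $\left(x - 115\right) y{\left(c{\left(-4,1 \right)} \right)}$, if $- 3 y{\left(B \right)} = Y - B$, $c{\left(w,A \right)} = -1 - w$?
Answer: $- \frac{1000}{3} \approx -333.33$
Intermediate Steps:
$y{\left(B \right)} = \frac{5}{3} + \frac{B}{3}$ ($y{\left(B \right)} = - \frac{-5 - B}{3} = \frac{5}{3} + \frac{B}{3}$)
$x = -10$ ($x = -2 - 8 = -10$)
$\left(x - 115\right) y{\left(c{\left(-4,1 \right)} \right)} = \left(-10 - 115\right) \left(\frac{5}{3} + \frac{-1 - -4}{3}\right) = - 125 \left(\frac{5}{3} + \frac{-1 + 4}{3}\right) = - 125 \left(\frac{5}{3} + \frac{1}{3} \cdot 3\right) = - 125 \left(\frac{5}{3} + 1\right) = \left(-125\right) \frac{8}{3} = - \frac{1000}{3}$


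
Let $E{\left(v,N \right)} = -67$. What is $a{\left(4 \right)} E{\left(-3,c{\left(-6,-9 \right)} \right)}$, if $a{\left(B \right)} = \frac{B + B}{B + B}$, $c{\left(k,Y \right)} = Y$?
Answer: $-67$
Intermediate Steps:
$a{\left(B \right)} = 1$ ($a{\left(B \right)} = \frac{2 B}{2 B} = 2 B \frac{1}{2 B} = 1$)
$a{\left(4 \right)} E{\left(-3,c{\left(-6,-9 \right)} \right)} = 1 \left(-67\right) = -67$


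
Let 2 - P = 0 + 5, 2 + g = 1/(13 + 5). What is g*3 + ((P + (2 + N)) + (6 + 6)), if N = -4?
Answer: 7/6 ≈ 1.1667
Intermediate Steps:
g = -35/18 (g = -2 + 1/(13 + 5) = -2 + 1/18 = -35/18 ≈ -1.9444)
P = -3 (P = 2 - (0 + 5) = 2 - 1*5 = 2 - 5 = -3)
g*3 + ((P + (2 + N)) + (6 + 6)) = -35/18*3 + ((-3 + (2 - 4)) + (6 + 6)) = -35/6 + ((-3 - 2) + 12) = -35/6 + (-5 + 12) = -35/6 + 7 = 7/6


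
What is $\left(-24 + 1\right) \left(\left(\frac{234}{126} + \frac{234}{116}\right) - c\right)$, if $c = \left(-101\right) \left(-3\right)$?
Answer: $\frac{2793235}{406} \approx 6879.9$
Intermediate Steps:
$c = 303$
$\left(-24 + 1\right) \left(\left(\frac{234}{126} + \frac{234}{116}\right) - c\right) = \left(-24 + 1\right) \left(\left(\frac{234}{126} + \frac{234}{116}\right) - 303\right) = - 23 \left(\left(234 \cdot \frac{1}{126} + 234 \cdot \frac{1}{116}\right) - 303\right) = - 23 \left(\left(\frac{13}{7} + \frac{117}{58}\right) - 303\right) = - 23 \left(\frac{1573}{406} - 303\right) = \left(-23\right) \left(- \frac{121445}{406}\right) = \frac{2793235}{406}$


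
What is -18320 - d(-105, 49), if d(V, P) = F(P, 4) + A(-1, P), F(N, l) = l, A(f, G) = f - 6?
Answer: -18317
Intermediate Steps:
A(f, G) = -6 + f
d(V, P) = -3 (d(V, P) = 4 + (-6 - 1) = 4 - 7 = -3)
-18320 - d(-105, 49) = -18320 - 1*(-3) = -18320 + 3 = -18317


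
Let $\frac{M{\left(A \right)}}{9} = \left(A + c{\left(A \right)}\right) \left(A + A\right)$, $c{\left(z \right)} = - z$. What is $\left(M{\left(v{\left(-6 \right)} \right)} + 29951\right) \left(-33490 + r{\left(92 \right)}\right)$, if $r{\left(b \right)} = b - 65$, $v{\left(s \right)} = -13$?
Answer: $-1002250313$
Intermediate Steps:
$r{\left(b \right)} = -65 + b$
$M{\left(A \right)} = 0$ ($M{\left(A \right)} = 9 \left(A - A\right) \left(A + A\right) = 9 \cdot 0 \cdot 2 A = 9 \cdot 0 = 0$)
$\left(M{\left(v{\left(-6 \right)} \right)} + 29951\right) \left(-33490 + r{\left(92 \right)}\right) = \left(0 + 29951\right) \left(-33490 + \left(-65 + 92\right)\right) = 29951 \left(-33490 + 27\right) = 29951 \left(-33463\right) = -1002250313$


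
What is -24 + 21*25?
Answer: 501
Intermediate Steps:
-24 + 21*25 = -24 + 525 = 501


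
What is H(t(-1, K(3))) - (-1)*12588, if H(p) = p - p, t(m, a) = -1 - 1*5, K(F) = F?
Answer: 12588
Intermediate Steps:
t(m, a) = -6 (t(m, a) = -1 - 5 = -6)
H(p) = 0
H(t(-1, K(3))) - (-1)*12588 = 0 - (-1)*12588 = 0 - 1*(-12588) = 0 + 12588 = 12588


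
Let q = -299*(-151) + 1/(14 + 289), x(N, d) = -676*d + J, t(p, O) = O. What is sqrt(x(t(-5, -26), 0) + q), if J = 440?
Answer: 2*sqrt(1046370201)/303 ≈ 213.52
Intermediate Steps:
x(N, d) = 440 - 676*d (x(N, d) = -676*d + 440 = 440 - 676*d)
q = 13680148/303 (q = 45149 + 1/303 = 13680148/303 ≈ 45149.)
sqrt(x(t(-5, -26), 0) + q) = sqrt((440 - 676*0) + 13680148/303) = sqrt((440 + 0) + 13680148/303) = sqrt(440 + 13680148/303) = sqrt(13813468/303) = 2*sqrt(1046370201)/303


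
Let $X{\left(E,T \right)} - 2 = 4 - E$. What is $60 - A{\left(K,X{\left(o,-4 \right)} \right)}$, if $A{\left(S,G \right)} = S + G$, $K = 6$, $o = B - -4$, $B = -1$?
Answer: $51$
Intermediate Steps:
$o = 3$ ($o = -1 - -4 = -1 + 4 = 3$)
$X{\left(E,T \right)} = 6 - E$ ($X{\left(E,T \right)} = 2 - \left(-4 + E\right) = 6 - E$)
$A{\left(S,G \right)} = G + S$
$60 - A{\left(K,X{\left(o,-4 \right)} \right)} = 60 - \left(\left(6 - 3\right) + 6\right) = 60 - \left(3 + 6\right) = 60 - 9 = 51$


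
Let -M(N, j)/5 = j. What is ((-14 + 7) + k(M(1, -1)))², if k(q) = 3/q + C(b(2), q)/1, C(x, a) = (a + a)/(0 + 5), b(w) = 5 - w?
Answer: 484/25 ≈ 19.360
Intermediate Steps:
C(x, a) = 2*a/5 (C(x, a) = (2*a)/5 = (2*a)*(⅕) = 2*a/5)
M(N, j) = -5*j
k(q) = 3/q + 2*q/5 (k(q) = 3/q + (2*q/5)/1 = 3/q + (2*q/5)*1 = 3/q + 2*q/5)
((-14 + 7) + k(M(1, -1)))² = ((-14 + 7) + (3/((-5*(-1))) + 2*(-5*(-1))/5))² = (-7 + (3/5 + (⅖)*5))² = (-7 + (3*(⅕) + 2))² = (-7 + (⅗ + 2))² = (-7 + 13/5)² = (-22/5)² = 484/25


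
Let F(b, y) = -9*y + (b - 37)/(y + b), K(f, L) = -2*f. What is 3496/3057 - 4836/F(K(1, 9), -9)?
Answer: -856822/15285 ≈ -56.056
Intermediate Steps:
F(b, y) = -9*y + (-37 + b)/(b + y)
3496/3057 - 4836/F(K(1, 9), -9) = 3496/3057 - 4836*(-2*1 - 9)/(-37 - 2*1 - 9*(-9)² - 9*(-2*1)*(-9)) = 3496*(1/3057) - 4836*(-2 - 9)/(-37 - 2 - 9*81 - 9*(-2)*(-9)) = 3496/3057 - 4836*(-11/(-37 - 2 - 729 - 162)) = 3496/3057 - 4836/((-1/11*(-930))) = 3496/3057 - 4836/930/11 = 3496/3057 - 4836*11/930 = 3496/3057 - 286/5 = -856822/15285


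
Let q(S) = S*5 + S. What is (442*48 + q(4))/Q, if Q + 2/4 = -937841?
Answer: -42480/1875683 ≈ -0.022648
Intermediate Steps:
q(S) = 6*S (q(S) = 5*S + S = 6*S)
Q = -1875683/2 (Q = -½ - 937841 = -1875683/2 ≈ -9.3784e+5)
(442*48 + q(4))/Q = (442*48 + 6*4)/(-1875683/2) = (21216 + 24)*(-2/1875683) = 21240*(-2/1875683) = -42480/1875683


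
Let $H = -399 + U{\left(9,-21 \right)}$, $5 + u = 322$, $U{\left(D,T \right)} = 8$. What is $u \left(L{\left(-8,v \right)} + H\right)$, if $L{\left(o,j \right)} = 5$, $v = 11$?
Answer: $-122362$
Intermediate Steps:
$u = 317$ ($u = -5 + 322 = 317$)
$H = -391$ ($H = -399 + 8 = -391$)
$u \left(L{\left(-8,v \right)} + H\right) = 317 \left(5 - 391\right) = 317 \left(-386\right) = -122362$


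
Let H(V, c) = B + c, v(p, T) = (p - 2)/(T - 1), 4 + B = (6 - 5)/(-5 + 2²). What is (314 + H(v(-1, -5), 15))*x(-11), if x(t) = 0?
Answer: 0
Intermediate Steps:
B = -5 (B = -4 + (6 - 5)/(-5 + 2²) = -4 + 1/(-5 + 4) = -4 + 1/(-1) = -4 + 1*(-1) = -4 - 1 = -5)
v(p, T) = (-2 + p)/(-1 + T)
H(V, c) = -5 + c
(314 + H(v(-1, -5), 15))*x(-11) = (314 + (-5 + 15))*0 = (314 + 10)*0 = 324*0 = 0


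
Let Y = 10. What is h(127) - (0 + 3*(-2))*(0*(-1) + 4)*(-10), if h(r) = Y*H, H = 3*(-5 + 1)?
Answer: -360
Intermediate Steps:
H = -12 (H = 3*(-4) = -12)
h(r) = -120 (h(r) = 10*(-12) = -120)
h(127) - (0 + 3*(-2))*(0*(-1) + 4)*(-10) = -120 - (0 + 3*(-2))*(0*(-1) + 4)*(-10) = -120 - (0 - 6)*(0 + 4)*(-10) = -120 - (-6*4)*(-10) = -120 - (-24)*(-10) = -120 - 1*240 = -120 - 240 = -360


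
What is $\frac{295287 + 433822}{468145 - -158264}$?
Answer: $\frac{729109}{626409} \approx 1.1639$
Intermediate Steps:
$\frac{295287 + 433822}{468145 - -158264} = \frac{729109}{468145 + 158264} = \frac{729109}{626409}$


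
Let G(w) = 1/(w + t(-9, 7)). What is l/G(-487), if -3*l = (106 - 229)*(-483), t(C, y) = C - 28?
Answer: 10376772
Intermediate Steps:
t(C, y) = -28 + C
l = -19803 (l = -(106 - 229)*(-483)/3 = -(-41)*(-483) = -⅓*59409 = -19803)
G(w) = 1/(-37 + w) (G(w) = 1/(w + (-28 - 9)) = 1/(w - 37) = 1/(-37 + w))
l/G(-487) = -19803/(1/(-37 - 487)) = -19803/(1/(-524)) = -19803/(-1/524) = -19803*(-524) = 10376772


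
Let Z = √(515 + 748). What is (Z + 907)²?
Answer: (907 + √1263)² ≈ 8.8838e+5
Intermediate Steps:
Z = √1263 ≈ 35.539
(Z + 907)² = (√1263 + 907)² = (907 + √1263)²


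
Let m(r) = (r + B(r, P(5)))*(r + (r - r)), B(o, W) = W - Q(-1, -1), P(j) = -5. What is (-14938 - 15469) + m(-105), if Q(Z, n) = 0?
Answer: -18857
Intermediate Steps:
B(o, W) = W (B(o, W) = W - 1*0 = W + 0 = W)
m(r) = r*(-5 + r) (m(r) = (r - 5)*(r + (r - r)) = (-5 + r)*(r + 0) = (-5 + r)*r = r*(-5 + r))
(-14938 - 15469) + m(-105) = (-14938 - 15469) - 105*(-5 - 105) = -30407 - 105*(-110) = -30407 + 11550 = -18857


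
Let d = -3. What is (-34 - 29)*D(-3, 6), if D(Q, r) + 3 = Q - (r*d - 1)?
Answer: -819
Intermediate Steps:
D(Q, r) = -2 + Q + 3*r (D(Q, r) = -3 + (Q - (r*(-3) - 1)) = -3 + (Q - (-3*r - 1)) = -3 + (Q - (-1 - 3*r)) = -3 + (Q + (1 + 3*r)) = -3 + (1 + Q + 3*r) = -2 + Q + 3*r)
(-34 - 29)*D(-3, 6) = (-34 - 29)*(-2 - 3 + 3*6) = -63*(-2 - 3 + 18) = -63*13 = -819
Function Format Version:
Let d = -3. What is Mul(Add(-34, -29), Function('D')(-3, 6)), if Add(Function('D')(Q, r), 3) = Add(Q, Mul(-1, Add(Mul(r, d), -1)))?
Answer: -819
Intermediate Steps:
Function('D')(Q, r) = Add(-2, Q, Mul(3, r)) (Function('D')(Q, r) = Add(-3, Add(Q, Mul(-1, Add(Mul(r, -3), -1)))) = Add(-3, Add(Q, Mul(-1, Add(Mul(-3, r), -1)))) = Add(-3, Add(Q, Mul(-1, Add(-1, Mul(-3, r))))) = Add(-3, Add(Q, Add(1, Mul(3, r)))) = Add(-3, Add(1, Q, Mul(3, r))) = Add(-2, Q, Mul(3, r)))
Mul(Add(-34, -29), Function('D')(-3, 6)) = Mul(Add(-34, -29), Add(-2, -3, Mul(3, 6))) = Mul(-63, Add(-2, -3, 18)) = Mul(-63, 13) = -819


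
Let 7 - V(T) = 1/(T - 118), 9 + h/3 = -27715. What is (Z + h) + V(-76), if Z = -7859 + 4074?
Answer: -16868299/194 ≈ -86950.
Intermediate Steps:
h = -83172 (h = -27 + 3*(-27715) = -27 - 83145 = -83172)
Z = -3785
V(T) = 7 - 1/(-118 + T) (V(T) = 7 - 1/(T - 118) = 7 - 1/(-118 + T))
(Z + h) + V(-76) = (-3785 - 83172) + (-827 + 7*(-76))/(-118 - 76) = -86957 + (-827 - 532)/(-194) = -86957 - 1/194*(-1359) = -86957 + 1359/194 = -16868299/194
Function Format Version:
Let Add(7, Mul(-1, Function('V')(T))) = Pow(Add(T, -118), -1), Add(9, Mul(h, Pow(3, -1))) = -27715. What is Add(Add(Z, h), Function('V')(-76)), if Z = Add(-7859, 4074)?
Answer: Rational(-16868299, 194) ≈ -86950.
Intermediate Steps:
h = -83172 (h = Add(-27, Mul(3, -27715)) = Add(-27, -83145) = -83172)
Z = -3785
Function('V')(T) = Add(7, Mul(-1, Pow(Add(-118, T), -1))) (Function('V')(T) = Add(7, Mul(-1, Pow(Add(T, -118), -1))) = Add(7, Mul(-1, Pow(Add(-118, T), -1))))
Add(Add(Z, h), Function('V')(-76)) = Add(Add(-3785, -83172), Mul(Pow(Add(-118, -76), -1), Add(-827, Mul(7, -76)))) = Add(-86957, Mul(Pow(-194, -1), Add(-827, -532))) = Add(-86957, Mul(Rational(-1, 194), -1359)) = Add(-86957, Rational(1359, 194)) = Rational(-16868299, 194)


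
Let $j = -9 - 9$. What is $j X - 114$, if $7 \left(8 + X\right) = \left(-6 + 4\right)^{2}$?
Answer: $\frac{138}{7} \approx 19.714$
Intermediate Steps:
$j = -18$
$X = - \frac{52}{7}$ ($X = -8 + \frac{\left(-6 + 4\right)^{2}}{7} = -8 + \frac{\left(-2\right)^{2}}{7} = -8 + \frac{1}{7} \cdot 4 = -8 + \frac{4}{7} = - \frac{52}{7} \approx -7.4286$)
$j X - 114 = \left(-18\right) \left(- \frac{52}{7}\right) - 114 = \frac{936}{7} - 114 = \frac{138}{7}$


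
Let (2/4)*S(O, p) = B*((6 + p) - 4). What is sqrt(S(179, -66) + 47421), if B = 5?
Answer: sqrt(46781) ≈ 216.29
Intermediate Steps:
S(O, p) = 20 + 10*p (S(O, p) = 2*(5*((6 + p) - 4)) = 2*(5*(2 + p)) = 2*(10 + 5*p) = 20 + 10*p)
sqrt(S(179, -66) + 47421) = sqrt((20 + 10*(-66)) + 47421) = sqrt((20 - 660) + 47421) = sqrt(-640 + 47421) = sqrt(46781)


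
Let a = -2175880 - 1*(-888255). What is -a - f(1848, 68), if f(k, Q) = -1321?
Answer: 1288946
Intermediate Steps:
a = -1287625 (a = -2175880 + 888255 = -1287625)
-a - f(1848, 68) = -1*(-1287625) - 1*(-1321) = 1287625 + 1321 = 1288946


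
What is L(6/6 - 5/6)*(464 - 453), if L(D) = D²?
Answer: 11/36 ≈ 0.30556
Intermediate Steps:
L(6/6 - 5/6)*(464 - 453) = (6/6 - 5/6)²*(464 - 453) = (6*(⅙) - 5*⅙)²*11 = (1 - ⅚)²*11 = (⅙)²*11 = (1/36)*11 = 11/36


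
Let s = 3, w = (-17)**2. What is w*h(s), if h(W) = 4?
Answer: 1156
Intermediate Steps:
w = 289
w*h(s) = 289*4 = 1156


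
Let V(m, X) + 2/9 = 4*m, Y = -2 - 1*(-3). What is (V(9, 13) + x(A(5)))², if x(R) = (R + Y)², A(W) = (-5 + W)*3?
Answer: 109561/81 ≈ 1352.6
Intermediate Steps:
Y = 1 (Y = -2 + 3 = 1)
A(W) = -15 + 3*W
V(m, X) = -2/9 + 4*m
x(R) = (1 + R)² (x(R) = (R + 1)² = (1 + R)²)
(V(9, 13) + x(A(5)))² = ((-2/9 + 4*9) + (1 + (-15 + 3*5))²)² = ((-2/9 + 36) + (1 + (-15 + 15))²)² = (322/9 + (1 + 0)²)² = (322/9 + 1²)² = (322/9 + 1)² = (331/9)² = 109561/81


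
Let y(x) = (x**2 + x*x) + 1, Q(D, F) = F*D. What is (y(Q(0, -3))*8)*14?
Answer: 112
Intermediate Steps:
Q(D, F) = D*F
y(x) = 1 + 2*x**2 (y(x) = (x**2 + x**2) + 1 = 2*x**2 + 1 = 1 + 2*x**2)
(y(Q(0, -3))*8)*14 = ((1 + 2*(0*(-3))**2)*8)*14 = ((1 + 2*0**2)*8)*14 = ((1 + 2*0)*8)*14 = ((1 + 0)*8)*14 = (1*8)*14 = 8*14 = 112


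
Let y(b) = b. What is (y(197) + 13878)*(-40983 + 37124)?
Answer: -54315425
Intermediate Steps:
(y(197) + 13878)*(-40983 + 37124) = (197 + 13878)*(-40983 + 37124) = 14075*(-3859) = -54315425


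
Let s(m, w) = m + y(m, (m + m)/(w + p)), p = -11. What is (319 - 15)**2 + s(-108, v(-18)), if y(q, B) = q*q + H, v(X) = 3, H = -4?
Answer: 103968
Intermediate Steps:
y(q, B) = -4 + q**2 (y(q, B) = q*q - 4 = q**2 - 4 = -4 + q**2)
s(m, w) = -4 + m + m**2 (s(m, w) = m + (-4 + m**2) = -4 + m + m**2)
(319 - 15)**2 + s(-108, v(-18)) = (319 - 15)**2 + (-4 - 108 + (-108)**2) = 304**2 + (-4 - 108 + 11664) = 92416 + 11552 = 103968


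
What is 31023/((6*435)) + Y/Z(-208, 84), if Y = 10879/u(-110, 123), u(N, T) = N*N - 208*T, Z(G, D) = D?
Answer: 1950555161/164235120 ≈ 11.877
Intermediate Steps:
u(N, T) = N² - 208*T
Y = -10879/13484 (Y = 10879/((-110)² - 208*123) = 10879/(12100 - 25584) = 10879/(-13484) = 10879*(-1/13484) = -10879/13484 ≈ -0.80681)
31023/((6*435)) + Y/Z(-208, 84) = 31023/((6*435)) - 10879/13484/84 = 31023/2610 - 10879/13484*1/84 = 31023*(1/2610) - 10879/1132656 = 3447/290 - 10879/1132656 = 1950555161/164235120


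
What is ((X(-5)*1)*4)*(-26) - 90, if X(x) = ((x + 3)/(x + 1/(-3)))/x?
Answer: -411/5 ≈ -82.200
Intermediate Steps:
X(x) = (3 + x)/(x*(-1/3 + x)) (X(x) = ((3 + x)/(x - 1/3))/x = ((3 + x)/(-1/3 + x))/x = (3 + x)/(x*(-1/3 + x)))
((X(-5)*1)*4)*(-26) - 90 = (((3*(3 - 5)/(-5*(-1 + 3*(-5))))*1)*4)*(-26) - 90 = (((3*(-1/5)*(-2)/(-1 - 15))*1)*4)*(-26) - 90 = (((3*(-1/5)*(-2)/(-16))*1)*4)*(-26) - 90 = (((3*(-1/5)*(-1/16)*(-2))*1)*4)*(-26) - 90 = (-3/40*1*4)*(-26) - 90 = -3/40*4*(-26) - 90 = -3/10*(-26) - 90 = 39/5 - 90 = -411/5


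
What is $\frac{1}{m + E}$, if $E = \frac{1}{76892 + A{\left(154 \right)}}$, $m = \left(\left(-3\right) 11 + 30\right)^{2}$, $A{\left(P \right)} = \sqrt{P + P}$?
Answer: $\frac{53211491096}{478904111893} + \frac{2 \sqrt{77}}{478904111893} \approx 0.11111$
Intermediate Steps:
$A{\left(P \right)} = \sqrt{2} \sqrt{P}$ ($A{\left(P \right)} = \sqrt{2 P} = \sqrt{2} \sqrt{P}$)
$m = 9$ ($m = \left(-33 + 30\right)^{2} = \left(-3\right)^{2} = 9$)
$E = \frac{1}{76892 + 2 \sqrt{77}}$ ($E = \frac{1}{76892 + \sqrt{2} \sqrt{154}} = \frac{1}{76892 + 2 \sqrt{77}} \approx 1.3002 \cdot 10^{-5}$)
$\frac{1}{m + E} = \frac{1}{9 + \left(\frac{19223}{1478094839} - \frac{\sqrt{77}}{2956189678}\right)} = \frac{1}{\frac{13302872774}{1478094839} - \frac{\sqrt{77}}{2956189678}}$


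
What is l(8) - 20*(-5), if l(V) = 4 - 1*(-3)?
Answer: 107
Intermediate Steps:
l(V) = 7 (l(V) = 4 + 3 = 7)
l(8) - 20*(-5) = 7 - 20*(-5) = 7 + 100 = 107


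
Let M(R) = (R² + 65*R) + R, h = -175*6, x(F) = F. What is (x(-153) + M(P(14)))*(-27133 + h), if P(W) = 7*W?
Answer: -448645177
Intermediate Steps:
h = -1050
M(R) = R² + 66*R
(x(-153) + M(P(14)))*(-27133 + h) = (-153 + (7*14)*(66 + 7*14))*(-27133 - 1050) = (-153 + 98*(66 + 98))*(-28183) = (-153 + 98*164)*(-28183) = (-153 + 16072)*(-28183) = 15919*(-28183) = -448645177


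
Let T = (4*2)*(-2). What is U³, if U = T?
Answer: -4096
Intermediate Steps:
T = -16 (T = 8*(-2) = -16)
U = -16
U³ = (-16)³ = -4096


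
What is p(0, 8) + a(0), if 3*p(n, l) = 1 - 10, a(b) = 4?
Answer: 1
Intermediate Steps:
p(n, l) = -3 (p(n, l) = (1 - 10)/3 = (⅓)*(-9) = -3)
p(0, 8) + a(0) = -3 + 4 = 1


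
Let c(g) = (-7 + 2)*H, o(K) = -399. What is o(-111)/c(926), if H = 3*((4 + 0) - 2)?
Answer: 133/10 ≈ 13.300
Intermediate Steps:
H = 6 (H = 3*(4 - 2) = 3*2 = 6)
c(g) = -30 (c(g) = (-7 + 2)*6 = -5*6 = -30)
o(-111)/c(926) = -399/(-30) = -399*(-1/30) = 133/10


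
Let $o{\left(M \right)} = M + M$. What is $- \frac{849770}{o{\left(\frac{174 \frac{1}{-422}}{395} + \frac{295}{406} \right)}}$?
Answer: $- \frac{14377288371950}{24551453} \approx -5.856 \cdot 10^{5}$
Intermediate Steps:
$o{\left(M \right)} = 2 M$
$- \frac{849770}{o{\left(\frac{174 \frac{1}{-422}}{395} + \frac{295}{406} \right)}} = - \frac{849770}{2 \left(\frac{174 \frac{1}{-422}}{395} + \frac{295}{406}\right)} = - \frac{849770}{2 \left(174 \left(- \frac{1}{422}\right) \frac{1}{395} + 295 \cdot \frac{1}{406}\right)} = - \frac{849770}{2 \left(\left(- \frac{87}{211}\right) \frac{1}{395} + \frac{295}{406}\right)} = - \frac{849770}{2 \left(- \frac{87}{83345} + \frac{295}{406}\right)} = - \frac{849770}{2 \cdot \frac{24551453}{33838070}} = - \frac{849770}{\frac{24551453}{16919035}} = \left(-849770\right) \frac{16919035}{24551453} = - \frac{14377288371950}{24551453}$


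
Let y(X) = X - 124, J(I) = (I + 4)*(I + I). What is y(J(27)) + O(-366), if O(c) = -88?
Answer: 1462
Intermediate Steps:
J(I) = 2*I*(4 + I) (J(I) = (4 + I)*(2*I) = 2*I*(4 + I))
y(X) = -124 + X
y(J(27)) + O(-366) = (-124 + 2*27*(4 + 27)) - 88 = (-124 + 2*27*31) - 88 = (-124 + 1674) - 88 = 1550 - 88 = 1462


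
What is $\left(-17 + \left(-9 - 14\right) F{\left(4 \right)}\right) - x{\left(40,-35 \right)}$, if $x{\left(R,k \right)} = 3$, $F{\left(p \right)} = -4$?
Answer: $72$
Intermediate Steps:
$\left(-17 + \left(-9 - 14\right) F{\left(4 \right)}\right) - x{\left(40,-35 \right)} = \left(-17 + \left(-9 - 14\right) \left(-4\right)\right) - 3 = \left(-17 - -92\right) - 3 = \left(-17 + 92\right) - 3 = 75 - 3 = 72$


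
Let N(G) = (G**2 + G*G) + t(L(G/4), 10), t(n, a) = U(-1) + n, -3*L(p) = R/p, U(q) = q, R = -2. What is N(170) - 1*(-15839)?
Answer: 18777694/255 ≈ 73638.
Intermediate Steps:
L(p) = 2/(3*p) (L(p) = -(-2)/(3*p) = 2/(3*p))
t(n, a) = -1 + n
N(G) = -1 + 2*G**2 + 8/(3*G) (N(G) = (G**2 + G*G) + (-1 + 2/(3*((G/4)))) = (G**2 + G**2) + (-1 + 2/(3*((G*(1/4))))) = 2*G**2 + (-1 + 2/(3*((G/4)))) = 2*G**2 + (-1 + 2*(4/G)/3) = 2*G**2 + (-1 + 8/(3*G)) = -1 + 2*G**2 + 8/(3*G))
N(170) - 1*(-15839) = (8/3 - 1*170 + 2*170**3)/170 - 1*(-15839) = (8/3 - 170 + 2*4913000)/170 + 15839 = (8/3 - 170 + 9826000)/170 + 15839 = (1/170)*(29477498/3) + 15839 = 14738749/255 + 15839 = 18777694/255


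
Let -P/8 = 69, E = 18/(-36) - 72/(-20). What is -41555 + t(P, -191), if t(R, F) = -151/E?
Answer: -1289715/31 ≈ -41604.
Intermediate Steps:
E = 31/10 (E = 18*(-1/36) - 72*(-1/20) = -1/2 + 18/5 = 31/10 ≈ 3.1000)
P = -552 (P = -8*69 = -552)
t(R, F) = -1510/31 (t(R, F) = -151/31/10 = -151*10/31 = -1510/31)
-41555 + t(P, -191) = -41555 - 1510/31 = -1289715/31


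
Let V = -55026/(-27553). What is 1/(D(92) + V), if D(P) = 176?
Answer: 27553/4904354 ≈ 0.0056181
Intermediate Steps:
V = 55026/27553 (V = -55026*(-1/27553) = 55026/27553 ≈ 1.9971)
1/(D(92) + V) = 1/(176 + 55026/27553) = 1/(4904354/27553) = 27553/4904354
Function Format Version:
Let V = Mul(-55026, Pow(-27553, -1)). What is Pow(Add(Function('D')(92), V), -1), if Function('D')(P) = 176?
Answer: Rational(27553, 4904354) ≈ 0.0056181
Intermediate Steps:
V = Rational(55026, 27553) (V = Mul(-55026, Rational(-1, 27553)) = Rational(55026, 27553) ≈ 1.9971)
Pow(Add(Function('D')(92), V), -1) = Pow(Add(176, Rational(55026, 27553)), -1) = Pow(Rational(4904354, 27553), -1) = Rational(27553, 4904354)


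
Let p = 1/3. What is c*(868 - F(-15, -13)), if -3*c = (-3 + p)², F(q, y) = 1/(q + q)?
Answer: -833312/405 ≈ -2057.6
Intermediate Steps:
F(q, y) = 1/(2*q)
p = ⅓ ≈ 0.33333
c = -64/27 (c = -(-3 + ⅓)²/3 = -(-8/3)²/3 = -⅓*64/9 = -64/27 ≈ -2.3704)
c*(868 - F(-15, -13)) = -64*(868 - 1/(2*(-15)))/27 = -64*(868 - (-1)/(2*15))/27 = -64*(868 - 1*(-1/30))/27 = -64*(868 + 1/30)/27 = -64/27*26041/30 = -833312/405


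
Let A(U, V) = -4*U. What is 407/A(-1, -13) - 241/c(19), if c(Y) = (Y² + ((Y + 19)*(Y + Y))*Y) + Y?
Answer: 2830037/27816 ≈ 101.74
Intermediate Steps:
c(Y) = Y + Y² + 2*Y²*(19 + Y) (c(Y) = (Y² + ((19 + Y)*(2*Y))*Y) + Y = (Y² + (2*Y*(19 + Y))*Y) + Y = (Y² + 2*Y²*(19 + Y)) + Y = Y + Y² + 2*Y²*(19 + Y))
407/A(-1, -13) - 241/c(19) = 407/((-4*(-1))) - 241*1/(19*(1 + 2*19² + 39*19)) = 407/4 - 241*1/(19*(1 + 2*361 + 741)) = 407*(¼) - 241*1/(19*(1 + 722 + 741)) = 407/4 - 241/(19*1464) = 407/4 - 241/27816 = 2830037/27816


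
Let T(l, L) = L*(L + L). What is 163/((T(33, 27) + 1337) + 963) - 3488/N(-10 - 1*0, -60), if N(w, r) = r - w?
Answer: 6558027/93950 ≈ 69.803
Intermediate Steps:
T(l, L) = 2*L**2 (T(l, L) = L*(2*L) = 2*L**2)
163/((T(33, 27) + 1337) + 963) - 3488/N(-10 - 1*0, -60) = 163/((2*27**2 + 1337) + 963) - 3488/(-60 - (-10 - 1*0)) = 163/((2*729 + 1337) + 963) - 3488/(-60 - (-10 + 0)) = 163/((1458 + 1337) + 963) - 3488/(-60 - 1*(-10)) = 163/(2795 + 963) - 3488/(-60 + 10) = 163/3758 - 3488/(-50) = 163*(1/3758) - 3488*(-1/50) = 163/3758 + 1744/25 = 6558027/93950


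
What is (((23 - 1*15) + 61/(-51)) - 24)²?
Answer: 769129/2601 ≈ 295.71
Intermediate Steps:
(((23 - 1*15) + 61/(-51)) - 24)² = (((23 - 15) + 61*(-1/51)) - 24)² = ((8 - 61/51) - 24)² = (347/51 - 24)² = (-877/51)² = 769129/2601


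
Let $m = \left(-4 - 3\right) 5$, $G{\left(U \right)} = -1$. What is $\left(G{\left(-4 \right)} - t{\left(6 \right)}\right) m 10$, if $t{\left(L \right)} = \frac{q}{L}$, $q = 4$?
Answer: $\frac{1750}{3} \approx 583.33$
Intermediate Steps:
$m = -35$ ($m = \left(-7\right) 5 = -35$)
$t{\left(L \right)} = \frac{4}{L}$
$\left(G{\left(-4 \right)} - t{\left(6 \right)}\right) m 10 = \left(-1 - \frac{4}{6}\right) \left(-35\right) 10 = \left(-1 - 4 \cdot \frac{1}{6}\right) \left(-35\right) 10 = \left(-1 - \frac{2}{3}\right) \left(-35\right) 10 = \left(- \frac{5}{3}\right) \left(-35\right) 10 = \frac{175}{3} \cdot 10 = \frac{1750}{3}$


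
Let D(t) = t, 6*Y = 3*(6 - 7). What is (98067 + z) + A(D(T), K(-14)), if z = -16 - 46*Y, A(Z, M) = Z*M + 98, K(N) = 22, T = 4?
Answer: 98260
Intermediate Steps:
Y = -1/2 (Y = (3*(6 - 7))/6 = (3*(-1))/6 = (1/6)*(-3) = -1/2 ≈ -0.50000)
A(Z, M) = 98 + M*Z (A(Z, M) = M*Z + 98 = 98 + M*Z)
z = 7 (z = -16 - 46*(-1/2) = -16 + 23 = 7)
(98067 + z) + A(D(T), K(-14)) = (98067 + 7) + (98 + 22*4) = 98074 + (98 + 88) = 98074 + 186 = 98260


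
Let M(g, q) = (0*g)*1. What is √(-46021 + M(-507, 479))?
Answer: I*√46021 ≈ 214.53*I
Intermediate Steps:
M(g, q) = 0 (M(g, q) = 0*1 = 0)
√(-46021 + M(-507, 479)) = √(-46021 + 0) = √(-46021) = I*√46021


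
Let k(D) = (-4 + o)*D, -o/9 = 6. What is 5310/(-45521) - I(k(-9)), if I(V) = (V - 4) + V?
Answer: -47347150/45521 ≈ -1040.1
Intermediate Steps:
o = -54 (o = -9*6 = -54)
k(D) = -58*D (k(D) = (-4 - 54)*D = -58*D)
I(V) = -4 + 2*V (I(V) = (-4 + V) + V = -4 + 2*V)
5310/(-45521) - I(k(-9)) = 5310/(-45521) - (-4 + 2*(-58*(-9))) = 5310*(-1/45521) - (-4 + 2*522) = -5310/45521 - (-4 + 1044) = -5310/45521 - 1*1040 = -5310/45521 - 1040 = -47347150/45521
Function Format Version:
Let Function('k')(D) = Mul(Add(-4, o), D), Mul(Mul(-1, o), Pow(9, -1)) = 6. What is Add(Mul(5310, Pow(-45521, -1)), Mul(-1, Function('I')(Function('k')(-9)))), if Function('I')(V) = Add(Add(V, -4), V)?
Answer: Rational(-47347150, 45521) ≈ -1040.1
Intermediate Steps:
o = -54 (o = Mul(-9, 6) = -54)
Function('k')(D) = Mul(-58, D) (Function('k')(D) = Mul(Add(-4, -54), D) = Mul(-58, D))
Function('I')(V) = Add(-4, Mul(2, V)) (Function('I')(V) = Add(Add(-4, V), V) = Add(-4, Mul(2, V)))
Add(Mul(5310, Pow(-45521, -1)), Mul(-1, Function('I')(Function('k')(-9)))) = Add(Mul(5310, Pow(-45521, -1)), Mul(-1, Add(-4, Mul(2, Mul(-58, -9))))) = Add(Mul(5310, Rational(-1, 45521)), Mul(-1, Add(-4, Mul(2, 522)))) = Add(Rational(-5310, 45521), Mul(-1, Add(-4, 1044))) = Add(Rational(-5310, 45521), Mul(-1, 1040)) = Add(Rational(-5310, 45521), -1040) = Rational(-47347150, 45521)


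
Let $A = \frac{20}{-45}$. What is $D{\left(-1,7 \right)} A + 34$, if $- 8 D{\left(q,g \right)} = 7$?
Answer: $\frac{619}{18} \approx 34.389$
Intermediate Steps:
$D{\left(q,g \right)} = - \frac{7}{8}$ ($D{\left(q,g \right)} = \left(- \frac{1}{8}\right) 7 = - \frac{7}{8}$)
$A = - \frac{4}{9}$ ($A = 20 \left(- \frac{1}{45}\right) = - \frac{4}{9} \approx -0.44444$)
$D{\left(-1,7 \right)} A + 34 = \left(- \frac{7}{8}\right) \left(- \frac{4}{9}\right) + 34 = \frac{7}{18} + 34 = \frac{619}{18}$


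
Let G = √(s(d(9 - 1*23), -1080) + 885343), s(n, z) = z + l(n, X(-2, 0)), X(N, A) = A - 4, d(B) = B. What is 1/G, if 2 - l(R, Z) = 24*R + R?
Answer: √884615/884615 ≈ 0.0010632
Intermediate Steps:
X(N, A) = -4 + A
l(R, Z) = 2 - 25*R (l(R, Z) = 2 - (24*R + R) = 2 - 25*R)
s(n, z) = 2 + z - 25*n (s(n, z) = z + (2 - 25*n) = 2 + z - 25*n)
G = √884615 (G = √((2 - 1080 - 25*(9 - 1*23)) + 885343) = √((2 - 1080 - 25*(9 - 23)) + 885343) = √((2 - 1080 - 25*(-14)) + 885343) = √((2 - 1080 + 350) + 885343) = √(-728 + 885343) = √884615 ≈ 940.54)
1/G = 1/(√884615) = √884615/884615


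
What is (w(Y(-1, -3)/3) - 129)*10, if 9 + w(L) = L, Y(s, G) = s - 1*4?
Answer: -4190/3 ≈ -1396.7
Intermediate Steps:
Y(s, G) = -4 + s (Y(s, G) = s - 4 = -4 + s)
w(L) = -9 + L
(w(Y(-1, -3)/3) - 129)*10 = ((-9 + (-4 - 1)/3) - 129)*10 = ((-9 - 5*1/3) - 129)*10 = ((-9 - 5/3) - 129)*10 = (-32/3 - 129)*10 = -419/3*10 = -4190/3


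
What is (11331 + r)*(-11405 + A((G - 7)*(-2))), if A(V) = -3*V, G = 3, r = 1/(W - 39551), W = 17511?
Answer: -2854224046531/22040 ≈ -1.2950e+8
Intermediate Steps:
r = -1/22040 (r = 1/(17511 - 39551) = 1/(-22040) = -1/22040 ≈ -4.5372e-5)
(11331 + r)*(-11405 + A((G - 7)*(-2))) = (11331 - 1/22040)*(-11405 - 3*(3 - 7)*(-2)) = 249735239*(-11405 - (-12)*(-2))/22040 = 249735239*(-11405 - 3*8)/22040 = 249735239*(-11405 - 24)/22040 = (249735239/22040)*(-11429) = -2854224046531/22040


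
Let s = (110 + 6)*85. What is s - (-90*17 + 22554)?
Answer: -11164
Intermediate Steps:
s = 9860 (s = 116*85 = 9860)
s - (-90*17 + 22554) = 9860 - (-90*17 + 22554) = 9860 - (-1530 + 22554) = 9860 - 1*21024 = 9860 - 21024 = -11164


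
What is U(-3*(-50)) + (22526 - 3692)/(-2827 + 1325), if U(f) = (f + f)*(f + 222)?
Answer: 83802183/751 ≈ 1.1159e+5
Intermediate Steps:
U(f) = 2*f*(222 + f) (U(f) = (2*f)*(222 + f) = 2*f*(222 + f))
U(-3*(-50)) + (22526 - 3692)/(-2827 + 1325) = 2*(-3*(-50))*(222 - 3*(-50)) + (22526 - 3692)/(-2827 + 1325) = 2*150*(222 + 150) + 18834/(-1502) = 2*150*372 + 18834*(-1/1502) = 111600 - 9417/751 = 83802183/751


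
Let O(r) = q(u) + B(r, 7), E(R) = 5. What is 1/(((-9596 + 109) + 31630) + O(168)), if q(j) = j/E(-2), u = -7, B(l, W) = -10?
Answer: 5/110658 ≈ 4.5184e-5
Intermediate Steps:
q(j) = j/5
O(r) = -57/5 (O(r) = (1/5)*(-7) - 10 = -7/5 - 10 = -57/5)
1/(((-9596 + 109) + 31630) + O(168)) = 1/(((-9596 + 109) + 31630) - 57/5) = 1/((-9487 + 31630) - 57/5) = 1/(22143 - 57/5) = 1/(110658/5) = 5/110658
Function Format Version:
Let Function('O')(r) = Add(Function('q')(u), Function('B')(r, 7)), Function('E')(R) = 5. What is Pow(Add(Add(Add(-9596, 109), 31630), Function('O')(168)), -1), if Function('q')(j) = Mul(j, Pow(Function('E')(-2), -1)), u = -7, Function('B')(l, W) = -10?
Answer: Rational(5, 110658) ≈ 4.5184e-5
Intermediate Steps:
Function('q')(j) = Mul(Rational(1, 5), j) (Function('q')(j) = Mul(j, Pow(5, -1)) = Mul(j, Rational(1, 5)) = Mul(Rational(1, 5), j))
Function('O')(r) = Rational(-57, 5) (Function('O')(r) = Add(Mul(Rational(1, 5), -7), -10) = Add(Rational(-7, 5), -10) = Rational(-57, 5))
Pow(Add(Add(Add(-9596, 109), 31630), Function('O')(168)), -1) = Pow(Add(Add(Add(-9596, 109), 31630), Rational(-57, 5)), -1) = Pow(Add(Add(-9487, 31630), Rational(-57, 5)), -1) = Pow(Add(22143, Rational(-57, 5)), -1) = Pow(Rational(110658, 5), -1) = Rational(5, 110658)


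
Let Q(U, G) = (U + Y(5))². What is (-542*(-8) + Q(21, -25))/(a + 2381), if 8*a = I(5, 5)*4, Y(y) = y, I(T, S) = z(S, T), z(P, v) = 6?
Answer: 1253/596 ≈ 2.1023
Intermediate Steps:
I(T, S) = 6
Q(U, G) = (5 + U)² (Q(U, G) = (U + 5)² = (5 + U)²)
a = 3 (a = (6*4)/8 = (⅛)*24 = 3)
(-542*(-8) + Q(21, -25))/(a + 2381) = (-542*(-8) + (5 + 21)²)/(3 + 2381) = (4336 + 26²)/2384 = (4336 + 676)*(1/2384) = 5012*(1/2384) = 1253/596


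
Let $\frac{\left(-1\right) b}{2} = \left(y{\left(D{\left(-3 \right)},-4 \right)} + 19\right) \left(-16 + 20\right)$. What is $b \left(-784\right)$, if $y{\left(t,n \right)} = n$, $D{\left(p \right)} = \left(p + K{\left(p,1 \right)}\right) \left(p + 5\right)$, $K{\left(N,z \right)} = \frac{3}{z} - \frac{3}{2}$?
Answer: $94080$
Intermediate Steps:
$K{\left(N,z \right)} = - \frac{3}{2} + \frac{3}{z}$ ($K{\left(N,z \right)} = \frac{3}{z} - \frac{3}{2} = - \frac{3}{2} + \frac{3}{z}$)
$D{\left(p \right)} = \left(5 + p\right) \left(\frac{3}{2} + p\right)$ ($D{\left(p \right)} = \left(p - \left(\frac{3}{2} - \frac{3}{1}\right)\right) \left(p + 5\right) = \left(p + \left(- \frac{3}{2} + 3 \cdot 1\right)\right) \left(5 + p\right) = \left(p + \left(- \frac{3}{2} + 3\right)\right) \left(5 + p\right) = \left(p + \frac{3}{2}\right) \left(5 + p\right) = \left(\frac{3}{2} + p\right) \left(5 + p\right) = \left(5 + p\right) \left(\frac{3}{2} + p\right)$)
$b = -120$ ($b = - 2 \left(-4 + 19\right) \left(-16 + 20\right) = - 2 \cdot 15 \cdot 4 = \left(-2\right) 60 = -120$)
$b \left(-784\right) = \left(-120\right) \left(-784\right) = 94080$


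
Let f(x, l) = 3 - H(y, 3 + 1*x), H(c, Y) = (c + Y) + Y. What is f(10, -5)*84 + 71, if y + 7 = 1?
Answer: -1357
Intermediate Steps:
y = -6 (y = -7 + 1 = -6)
H(c, Y) = c + 2*Y (H(c, Y) = (Y + c) + Y = c + 2*Y)
f(x, l) = 3 - 2*x (f(x, l) = 3 - (-6 + 2*(3 + 1*x)) = 3 - (-6 + 2*(3 + x)) = 3 - (-6 + (6 + 2*x)) = 3 - 2*x)
f(10, -5)*84 + 71 = (3 - 2*10)*84 + 71 = (3 - 20)*84 + 71 = -17*84 + 71 = -1428 + 71 = -1357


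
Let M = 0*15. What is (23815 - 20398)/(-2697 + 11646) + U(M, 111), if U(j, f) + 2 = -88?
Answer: -267331/2983 ≈ -89.618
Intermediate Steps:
M = 0
U(j, f) = -90 (U(j, f) = -2 - 88 = -90)
(23815 - 20398)/(-2697 + 11646) + U(M, 111) = (23815 - 20398)/(-2697 + 11646) - 90 = 3417/8949 - 90 = 3417*(1/8949) - 90 = 1139/2983 - 90 = -267331/2983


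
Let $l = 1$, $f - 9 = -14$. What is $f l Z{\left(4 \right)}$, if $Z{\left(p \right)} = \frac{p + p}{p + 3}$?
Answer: $- \frac{40}{7} \approx -5.7143$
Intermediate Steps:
$f = -5$ ($f = 9 - 14 = -5$)
$Z{\left(p \right)} = \frac{2 p}{3 + p}$
$f l Z{\left(4 \right)} = \left(-5\right) 1 \cdot 2 \cdot 4 \frac{1}{3 + 4} = - 5 \cdot 2 \cdot 4 \cdot \frac{1}{7} = \left(-5\right) \frac{8}{7} = - \frac{40}{7}$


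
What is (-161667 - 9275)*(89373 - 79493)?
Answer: -1688906960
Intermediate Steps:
(-161667 - 9275)*(89373 - 79493) = -170942*9880 = -1688906960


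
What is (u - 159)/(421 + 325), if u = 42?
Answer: -117/746 ≈ -0.15684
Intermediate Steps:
(u - 159)/(421 + 325) = (42 - 159)/(421 + 325) = -117/746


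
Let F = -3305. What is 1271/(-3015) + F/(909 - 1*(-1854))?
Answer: -499124/308535 ≈ -1.6177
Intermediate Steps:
1271/(-3015) + F/(909 - 1*(-1854)) = 1271/(-3015) - 3305/(909 - 1*(-1854)) = 1271*(-1/3015) - 3305/(909 + 1854) = -1271/3015 - 3305/2763 = -499124/308535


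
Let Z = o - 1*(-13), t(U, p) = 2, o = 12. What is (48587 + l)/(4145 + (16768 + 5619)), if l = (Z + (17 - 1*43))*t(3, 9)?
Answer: 16195/8844 ≈ 1.8312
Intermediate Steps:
Z = 25 (Z = 12 - 1*(-13) = 12 + 13 = 25)
l = -2 (l = (25 + (17 - 1*43))*2 = (25 + (17 - 43))*2 = (25 - 26)*2 = -1*2 = -2)
(48587 + l)/(4145 + (16768 + 5619)) = (48587 - 2)/(4145 + (16768 + 5619)) = 48585/(4145 + 22387) = 48585/26532 = 48585*(1/26532) = 16195/8844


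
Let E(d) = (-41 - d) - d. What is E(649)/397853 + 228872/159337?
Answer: 90844059573/63392703461 ≈ 1.4330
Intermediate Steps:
E(d) = -41 - 2*d
E(649)/397853 + 228872/159337 = (-41 - 2*649)/397853 + 228872/159337 = (-41 - 1298)*(1/397853) + 228872*(1/159337) = -1339*1/397853 + 228872/159337 = -1339/397853 + 228872/159337 = 90844059573/63392703461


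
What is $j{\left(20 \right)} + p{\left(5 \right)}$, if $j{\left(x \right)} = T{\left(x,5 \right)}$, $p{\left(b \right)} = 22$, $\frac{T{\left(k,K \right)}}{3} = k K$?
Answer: $322$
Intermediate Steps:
$T{\left(k,K \right)} = 3 K k$ ($T{\left(k,K \right)} = 3 k K = 3 K k$)
$j{\left(x \right)} = 15 x$ ($j{\left(x \right)} = 3 \cdot 5 x = 15 x$)
$j{\left(20 \right)} + p{\left(5 \right)} = 15 \cdot 20 + 22 = 300 + 22 = 322$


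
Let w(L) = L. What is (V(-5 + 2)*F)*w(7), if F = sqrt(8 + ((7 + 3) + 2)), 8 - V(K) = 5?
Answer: 42*sqrt(5) ≈ 93.915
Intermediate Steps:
V(K) = 3 (V(K) = 8 - 1*5 = 8 - 5 = 3)
F = 2*sqrt(5) (F = sqrt(8 + (10 + 2)) = sqrt(8 + 12) = sqrt(20) = 2*sqrt(5) ≈ 4.4721)
(V(-5 + 2)*F)*w(7) = (3*(2*sqrt(5)))*7 = (6*sqrt(5))*7 = 42*sqrt(5)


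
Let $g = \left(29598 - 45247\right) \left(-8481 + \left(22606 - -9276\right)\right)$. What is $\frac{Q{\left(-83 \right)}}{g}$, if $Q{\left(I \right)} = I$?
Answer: $\frac{83}{366202249} \approx 2.2665 \cdot 10^{-7}$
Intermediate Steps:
$g = -366202249$ ($g = - 15649 \left(-8481 + \left(22606 + 9276\right)\right) = - 15649 \left(-8481 + 31882\right) = \left(-15649\right) 23401 = -366202249$)
$\frac{Q{\left(-83 \right)}}{g} = - \frac{83}{-366202249} = \left(-83\right) \left(- \frac{1}{366202249}\right) = \frac{83}{366202249}$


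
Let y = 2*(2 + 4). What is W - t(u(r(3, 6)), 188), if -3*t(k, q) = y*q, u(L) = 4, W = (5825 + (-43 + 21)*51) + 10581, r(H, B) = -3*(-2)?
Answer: 16036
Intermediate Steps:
r(H, B) = 6
y = 12 (y = 2*6 = 12)
W = 15284 (W = (5825 - 22*51) + 10581 = (5825 - 1122) + 10581 = 4703 + 10581 = 15284)
t(k, q) = -4*q
W - t(u(r(3, 6)), 188) = 15284 - (-4)*188 = 15284 - 1*(-752) = 15284 + 752 = 16036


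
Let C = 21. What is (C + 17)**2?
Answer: 1444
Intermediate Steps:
(C + 17)**2 = (21 + 17)**2 = 38**2 = 1444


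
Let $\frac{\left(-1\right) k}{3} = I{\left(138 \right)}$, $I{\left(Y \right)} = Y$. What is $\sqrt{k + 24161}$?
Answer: $\sqrt{23747} \approx 154.1$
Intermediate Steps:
$k = -414$ ($k = \left(-3\right) 138 = -414$)
$\sqrt{k + 24161} = \sqrt{-414 + 24161} = \sqrt{23747}$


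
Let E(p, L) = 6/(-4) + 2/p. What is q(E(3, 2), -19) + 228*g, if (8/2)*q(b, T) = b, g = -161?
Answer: -880997/24 ≈ -36708.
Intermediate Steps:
E(p, L) = -3/2 + 2/p (E(p, L) = 6*(-¼) + 2/p = -3/2 + 2/p)
q(b, T) = b/4
q(E(3, 2), -19) + 228*g = (-3/2 + 2/3)/4 + 228*(-161) = (-3/2 + 2*(⅓))/4 - 36708 = (-3/2 + ⅔)/4 - 36708 = (¼)*(-⅚) - 36708 = -5/24 - 36708 = -880997/24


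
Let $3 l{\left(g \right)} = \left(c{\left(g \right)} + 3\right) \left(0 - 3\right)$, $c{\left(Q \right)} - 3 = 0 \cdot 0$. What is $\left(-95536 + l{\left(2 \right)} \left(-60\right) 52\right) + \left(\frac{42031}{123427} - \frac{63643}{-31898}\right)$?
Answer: $- \frac{302421114674537}{3937074446} \approx -76814.0$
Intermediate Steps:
$c{\left(Q \right)} = 3$ ($c{\left(Q \right)} = 3 + 0 \cdot 0 = 3 + 0 = 3$)
$l{\left(g \right)} = -6$ ($l{\left(g \right)} = \frac{\left(3 + 3\right) \left(0 - 3\right)}{3} = \frac{6 \left(-3\right)}{3} = \frac{1}{3} \left(-18\right) = -6$)
$\left(-95536 + l{\left(2 \right)} \left(-60\right) 52\right) + \left(\frac{42031}{123427} - \frac{63643}{-31898}\right) = \left(-95536 + \left(-6\right) \left(-60\right) 52\right) + \left(\frac{42031}{123427} - \frac{63643}{-31898}\right) = \left(-95536 + 360 \cdot 52\right) + \left(42031 \cdot \frac{1}{123427} - - \frac{63643}{31898}\right) = \left(-95536 + 18720\right) + \left(\frac{42031}{123427} + \frac{63643}{31898}\right) = -76816 + \frac{9195969399}{3937074446} = - \frac{302421114674537}{3937074446}$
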